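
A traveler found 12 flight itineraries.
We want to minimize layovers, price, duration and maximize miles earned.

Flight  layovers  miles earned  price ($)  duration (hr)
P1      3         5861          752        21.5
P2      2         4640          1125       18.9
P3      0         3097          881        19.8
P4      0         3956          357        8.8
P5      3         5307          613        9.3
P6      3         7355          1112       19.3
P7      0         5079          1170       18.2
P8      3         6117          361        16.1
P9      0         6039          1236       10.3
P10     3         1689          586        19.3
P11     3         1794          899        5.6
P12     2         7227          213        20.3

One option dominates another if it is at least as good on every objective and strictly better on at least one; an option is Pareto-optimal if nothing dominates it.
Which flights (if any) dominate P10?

P4, P8

P4: layovers 0≤3, miles earned 3956≥1689, price 357≤586, duration 8.8≤19.3 — dominates P10.
P8: layovers 3≤3, miles earned 6117≥1689, price 361≤586, duration 16.1≤19.3 — dominates P10.
Others (P1, P2, P3, P5, P6, P7, P9, P11, P12) are each worse than P10 on at least one objective.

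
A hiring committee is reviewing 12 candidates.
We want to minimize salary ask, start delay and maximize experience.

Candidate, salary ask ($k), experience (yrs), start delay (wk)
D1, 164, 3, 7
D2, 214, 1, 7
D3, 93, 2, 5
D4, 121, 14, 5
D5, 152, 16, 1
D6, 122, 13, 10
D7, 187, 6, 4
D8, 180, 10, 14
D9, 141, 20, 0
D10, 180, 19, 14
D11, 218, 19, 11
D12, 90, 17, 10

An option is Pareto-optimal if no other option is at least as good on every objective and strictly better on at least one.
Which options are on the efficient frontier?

D3, D4, D9, D12

D1: dominated by D4 (salary ask 121≤164, experience 14≥3, start delay 5≤7).
D2: dominated by D1 (salary ask 164≤214, experience 3≥1, start delay 7≤7).
D3: not dominated.
D4: not dominated.
D5: dominated by D9 (salary ask 141≤152, experience 20≥16, start delay 0≤1).
D6: dominated by D4 (salary ask 121≤122, experience 14≥13, start delay 5≤10).
D7: dominated by D5 (salary ask 152≤187, experience 16≥6, start delay 1≤4).
D8: dominated by D4 (salary ask 121≤180, experience 14≥10, start delay 5≤14).
D9: not dominated (best experience).
D10: dominated by D9 (salary ask 141≤180, experience 20≥19, start delay 0≤14).
D11: dominated by D9 (salary ask 141≤218, experience 20≥19, start delay 0≤11).
D12: not dominated (best salary ask).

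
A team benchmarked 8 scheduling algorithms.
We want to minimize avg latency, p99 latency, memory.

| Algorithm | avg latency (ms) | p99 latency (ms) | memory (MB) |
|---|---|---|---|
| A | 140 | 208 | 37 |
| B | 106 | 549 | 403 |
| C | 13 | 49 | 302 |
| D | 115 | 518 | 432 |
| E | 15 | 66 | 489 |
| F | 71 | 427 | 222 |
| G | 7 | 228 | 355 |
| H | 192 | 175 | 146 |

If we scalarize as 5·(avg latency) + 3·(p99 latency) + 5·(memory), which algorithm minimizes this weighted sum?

A: 5·140 + 3·208 + 5·37 = 1509
B: 5·106 + 3·549 + 5·403 = 4192
C: 5·13 + 3·49 + 5·302 = 1722
D: 5·115 + 3·518 + 5·432 = 4289
E: 5·15 + 3·66 + 5·489 = 2718
F: 5·71 + 3·427 + 5·222 = 2746
G: 5·7 + 3·228 + 5·355 = 2494
H: 5·192 + 3·175 + 5·146 = 2215
Lowest: A at 1509.

A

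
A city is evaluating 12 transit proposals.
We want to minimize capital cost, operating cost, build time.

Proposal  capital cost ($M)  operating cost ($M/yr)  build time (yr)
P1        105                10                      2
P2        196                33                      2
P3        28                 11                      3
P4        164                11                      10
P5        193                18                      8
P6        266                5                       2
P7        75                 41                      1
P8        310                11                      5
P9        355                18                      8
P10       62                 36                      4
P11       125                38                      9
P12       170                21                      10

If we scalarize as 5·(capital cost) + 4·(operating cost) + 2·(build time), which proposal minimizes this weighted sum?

P1: 5·105 + 4·10 + 2·2 = 569
P2: 5·196 + 4·33 + 2·2 = 1116
P3: 5·28 + 4·11 + 2·3 = 190
P4: 5·164 + 4·11 + 2·10 = 884
P5: 5·193 + 4·18 + 2·8 = 1053
P6: 5·266 + 4·5 + 2·2 = 1354
P7: 5·75 + 4·41 + 2·1 = 541
P8: 5·310 + 4·11 + 2·5 = 1604
P9: 5·355 + 4·18 + 2·8 = 1863
P10: 5·62 + 4·36 + 2·4 = 462
P11: 5·125 + 4·38 + 2·9 = 795
P12: 5·170 + 4·21 + 2·10 = 954
Lowest: P3 at 190.

P3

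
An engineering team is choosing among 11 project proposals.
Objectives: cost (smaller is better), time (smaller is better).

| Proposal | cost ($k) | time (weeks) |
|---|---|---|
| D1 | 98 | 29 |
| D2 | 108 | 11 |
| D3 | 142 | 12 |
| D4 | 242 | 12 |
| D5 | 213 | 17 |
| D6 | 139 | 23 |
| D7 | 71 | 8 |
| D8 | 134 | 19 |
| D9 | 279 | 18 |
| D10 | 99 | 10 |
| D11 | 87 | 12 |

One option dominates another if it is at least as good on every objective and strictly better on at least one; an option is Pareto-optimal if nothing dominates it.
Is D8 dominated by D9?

D9 vs D8: D9 is worse on cost (279 vs 134), so it does not dominate D8.

No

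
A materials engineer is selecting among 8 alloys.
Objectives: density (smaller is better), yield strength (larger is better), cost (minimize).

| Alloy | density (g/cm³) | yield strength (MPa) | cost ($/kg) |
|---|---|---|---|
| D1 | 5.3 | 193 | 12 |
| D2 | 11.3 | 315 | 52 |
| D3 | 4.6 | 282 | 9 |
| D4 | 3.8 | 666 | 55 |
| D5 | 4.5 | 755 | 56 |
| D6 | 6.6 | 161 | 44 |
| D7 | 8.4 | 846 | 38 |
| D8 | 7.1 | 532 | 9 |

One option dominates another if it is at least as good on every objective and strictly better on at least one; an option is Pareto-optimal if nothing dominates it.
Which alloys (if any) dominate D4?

none

D1: worse on density (5.3 vs 3.8).
D2: worse on density (11.3 vs 3.8).
D3: worse on density (4.6 vs 3.8).
D5: worse on density (4.5 vs 3.8).
D6: worse on density (6.6 vs 3.8).
D7: worse on density (8.4 vs 3.8).
D8: worse on density (7.1 vs 3.8).
No option dominates D4.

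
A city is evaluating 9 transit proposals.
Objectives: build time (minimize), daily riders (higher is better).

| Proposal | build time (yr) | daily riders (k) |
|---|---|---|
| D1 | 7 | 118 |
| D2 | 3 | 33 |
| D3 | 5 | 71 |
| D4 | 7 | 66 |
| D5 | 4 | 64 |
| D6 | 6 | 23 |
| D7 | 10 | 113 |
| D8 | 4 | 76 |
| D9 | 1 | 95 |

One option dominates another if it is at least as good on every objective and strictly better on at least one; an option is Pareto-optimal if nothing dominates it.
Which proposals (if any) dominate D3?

D8: build time 4≤5, daily riders 76≥71 — dominates D3.
D9: build time 1≤5, daily riders 95≥71 — dominates D3.
Others (D1, D2, D4, D5, D6, D7) are each worse than D3 on at least one objective.

D8, D9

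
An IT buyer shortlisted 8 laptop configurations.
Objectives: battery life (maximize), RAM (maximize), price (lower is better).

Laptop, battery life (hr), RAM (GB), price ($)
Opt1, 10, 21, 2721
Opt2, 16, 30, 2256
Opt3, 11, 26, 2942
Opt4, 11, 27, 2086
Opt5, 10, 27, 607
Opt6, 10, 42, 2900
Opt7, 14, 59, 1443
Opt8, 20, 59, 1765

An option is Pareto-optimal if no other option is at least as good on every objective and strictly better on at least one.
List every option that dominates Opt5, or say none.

none

Opt1: worse on RAM (21 vs 27).
Opt2: worse on price (2256 vs 607).
Opt3: worse on RAM (26 vs 27).
Opt4: worse on price (2086 vs 607).
Opt6: worse on price (2900 vs 607).
Opt7: worse on price (1443 vs 607).
Opt8: worse on price (1765 vs 607).
No option dominates Opt5.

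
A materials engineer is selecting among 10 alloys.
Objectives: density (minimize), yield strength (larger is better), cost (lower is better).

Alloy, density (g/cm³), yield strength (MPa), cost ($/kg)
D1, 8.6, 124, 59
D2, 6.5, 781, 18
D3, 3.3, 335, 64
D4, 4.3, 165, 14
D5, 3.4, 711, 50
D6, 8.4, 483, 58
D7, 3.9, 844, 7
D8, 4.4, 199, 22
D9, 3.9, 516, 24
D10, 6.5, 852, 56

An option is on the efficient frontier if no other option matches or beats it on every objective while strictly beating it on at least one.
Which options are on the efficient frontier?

D1: dominated by D2 (density 6.5≤8.6, yield strength 781≥124, cost 18≤59).
D2: dominated by D7 (density 3.9≤6.5, yield strength 844≥781, cost 7≤18).
D3: not dominated (best density).
D4: dominated by D7 (density 3.9≤4.3, yield strength 844≥165, cost 7≤14).
D5: not dominated.
D6: dominated by D2 (density 6.5≤8.4, yield strength 781≥483, cost 18≤58).
D7: not dominated (best cost).
D8: dominated by D7 (density 3.9≤4.4, yield strength 844≥199, cost 7≤22).
D9: dominated by D7 (density 3.9≤3.9, yield strength 844≥516, cost 7≤24).
D10: not dominated (best yield strength).

D3, D5, D7, D10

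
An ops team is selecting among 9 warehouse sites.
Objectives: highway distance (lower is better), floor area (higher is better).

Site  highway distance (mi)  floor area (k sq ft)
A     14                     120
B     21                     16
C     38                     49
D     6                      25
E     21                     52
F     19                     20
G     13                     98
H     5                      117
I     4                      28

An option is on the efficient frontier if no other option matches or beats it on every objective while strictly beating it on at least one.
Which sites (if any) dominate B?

A, D, E, F, G, H, I

A: highway distance 14≤21, floor area 120≥16 — dominates B.
D: highway distance 6≤21, floor area 25≥16 — dominates B.
E: highway distance 21≤21, floor area 52≥16 — dominates B.
F: highway distance 19≤21, floor area 20≥16 — dominates B.
G: highway distance 13≤21, floor area 98≥16 — dominates B.
H: highway distance 5≤21, floor area 117≥16 — dominates B.
I: highway distance 4≤21, floor area 28≥16 — dominates B.
Others (C) are each worse than B on at least one objective.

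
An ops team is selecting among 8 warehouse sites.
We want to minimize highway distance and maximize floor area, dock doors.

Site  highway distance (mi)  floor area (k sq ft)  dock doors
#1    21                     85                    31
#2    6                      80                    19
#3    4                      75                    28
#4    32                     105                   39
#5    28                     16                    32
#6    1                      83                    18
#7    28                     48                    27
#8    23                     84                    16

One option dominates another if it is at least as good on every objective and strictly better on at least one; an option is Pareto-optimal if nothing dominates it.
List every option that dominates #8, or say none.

#1

#1: highway distance 21≤23, floor area 85≥84, dock doors 31≥16 — dominates #8.
Others (#2, #3, #4, #5, #6, #7) are each worse than #8 on at least one objective.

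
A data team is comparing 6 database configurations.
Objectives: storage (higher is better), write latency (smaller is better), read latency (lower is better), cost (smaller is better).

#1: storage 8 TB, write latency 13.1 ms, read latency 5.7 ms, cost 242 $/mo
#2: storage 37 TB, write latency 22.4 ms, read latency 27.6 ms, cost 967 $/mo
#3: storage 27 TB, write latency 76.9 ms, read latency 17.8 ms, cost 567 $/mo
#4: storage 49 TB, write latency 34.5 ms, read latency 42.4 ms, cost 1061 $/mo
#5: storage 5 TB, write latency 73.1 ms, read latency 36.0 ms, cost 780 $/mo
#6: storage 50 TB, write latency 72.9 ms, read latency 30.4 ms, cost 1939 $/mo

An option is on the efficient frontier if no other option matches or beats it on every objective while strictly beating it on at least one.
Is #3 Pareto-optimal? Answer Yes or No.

Yes

#1: worse on storage (8 vs 27).
#2: worse on read latency (27.6 vs 17.8).
#4: worse on read latency (42.4 vs 17.8).
#5: worse on storage (5 vs 27).
#6: worse on read latency (30.4 vs 17.8).
No option is at least as good as #3 on every objective and strictly better on one.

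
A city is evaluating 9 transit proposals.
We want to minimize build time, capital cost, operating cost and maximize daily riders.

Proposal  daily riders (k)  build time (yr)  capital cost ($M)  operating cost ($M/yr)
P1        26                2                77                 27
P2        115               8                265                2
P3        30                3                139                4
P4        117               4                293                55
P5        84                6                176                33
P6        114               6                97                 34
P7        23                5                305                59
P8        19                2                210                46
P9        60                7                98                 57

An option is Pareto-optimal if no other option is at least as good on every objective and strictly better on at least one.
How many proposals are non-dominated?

6

P1: not dominated (best capital cost).
P2: not dominated (best operating cost).
P3: not dominated.
P4: not dominated (best daily riders).
P5: not dominated.
P6: not dominated.
P7: dominated by P1 (daily riders 26≥23, build time 2≤5, capital cost 77≤305, operating cost 27≤59).
P8: dominated by P1 (daily riders 26≥19, build time 2≤2, capital cost 77≤210, operating cost 27≤46).
P9: dominated by P6 (daily riders 114≥60, build time 6≤7, capital cost 97≤98, operating cost 34≤57).
Pareto-optimal: P1, P2, P3, P4, P5, P6 → 6.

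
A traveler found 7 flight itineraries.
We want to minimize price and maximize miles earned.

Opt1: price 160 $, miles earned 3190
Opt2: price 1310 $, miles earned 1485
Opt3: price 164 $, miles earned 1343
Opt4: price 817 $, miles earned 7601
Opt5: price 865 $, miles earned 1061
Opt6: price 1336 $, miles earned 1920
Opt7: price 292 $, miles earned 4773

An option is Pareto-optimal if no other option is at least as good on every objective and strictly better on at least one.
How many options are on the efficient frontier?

Opt1: not dominated (best price).
Opt2: dominated by Opt1 (price 160≤1310, miles earned 3190≥1485).
Opt3: dominated by Opt1 (price 160≤164, miles earned 3190≥1343).
Opt4: not dominated (best miles earned).
Opt5: dominated by Opt1 (price 160≤865, miles earned 3190≥1061).
Opt6: dominated by Opt1 (price 160≤1336, miles earned 3190≥1920).
Opt7: not dominated.
Pareto-optimal: Opt1, Opt4, Opt7 → 3.

3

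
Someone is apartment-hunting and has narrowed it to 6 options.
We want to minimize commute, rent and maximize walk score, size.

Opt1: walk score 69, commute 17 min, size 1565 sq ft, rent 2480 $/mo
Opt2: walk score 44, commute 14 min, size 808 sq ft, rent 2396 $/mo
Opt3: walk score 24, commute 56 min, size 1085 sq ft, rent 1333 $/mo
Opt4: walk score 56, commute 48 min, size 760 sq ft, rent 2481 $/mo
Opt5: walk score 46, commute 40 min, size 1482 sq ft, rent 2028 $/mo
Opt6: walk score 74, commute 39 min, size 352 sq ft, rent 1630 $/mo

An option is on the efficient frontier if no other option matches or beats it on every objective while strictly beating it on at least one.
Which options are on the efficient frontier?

Opt1: not dominated (best size).
Opt2: not dominated (best commute).
Opt3: not dominated (best rent).
Opt4: dominated by Opt1 (walk score 69≥56, commute 17≤48, size 1565≥760, rent 2480≤2481).
Opt5: not dominated.
Opt6: not dominated (best walk score).

Opt1, Opt2, Opt3, Opt5, Opt6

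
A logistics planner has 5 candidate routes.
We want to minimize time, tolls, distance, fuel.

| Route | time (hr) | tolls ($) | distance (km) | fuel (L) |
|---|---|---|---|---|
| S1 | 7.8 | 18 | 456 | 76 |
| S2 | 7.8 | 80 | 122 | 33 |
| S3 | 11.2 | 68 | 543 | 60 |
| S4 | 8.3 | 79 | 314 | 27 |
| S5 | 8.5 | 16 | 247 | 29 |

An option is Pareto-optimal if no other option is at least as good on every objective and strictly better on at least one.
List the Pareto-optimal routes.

S1, S2, S4, S5

S1: not dominated.
S2: not dominated (best distance).
S3: dominated by S5 (time 8.5≤11.2, tolls 16≤68, distance 247≤543, fuel 29≤60).
S4: not dominated (best fuel).
S5: not dominated (best tolls).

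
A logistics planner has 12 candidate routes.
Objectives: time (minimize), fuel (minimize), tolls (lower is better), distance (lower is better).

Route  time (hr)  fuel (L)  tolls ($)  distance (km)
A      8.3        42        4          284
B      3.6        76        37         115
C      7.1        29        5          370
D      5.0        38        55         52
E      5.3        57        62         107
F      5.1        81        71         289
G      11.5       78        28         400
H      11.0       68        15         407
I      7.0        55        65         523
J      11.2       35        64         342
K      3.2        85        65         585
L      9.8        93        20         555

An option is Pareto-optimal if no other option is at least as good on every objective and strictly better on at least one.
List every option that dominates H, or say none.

A: time 8.3≤11.0, fuel 42≤68, tolls 4≤15, distance 284≤407 — dominates H.
C: time 7.1≤11.0, fuel 29≤68, tolls 5≤15, distance 370≤407 — dominates H.
Others (B, D, E, F, G, I, J, K, L) are each worse than H on at least one objective.

A, C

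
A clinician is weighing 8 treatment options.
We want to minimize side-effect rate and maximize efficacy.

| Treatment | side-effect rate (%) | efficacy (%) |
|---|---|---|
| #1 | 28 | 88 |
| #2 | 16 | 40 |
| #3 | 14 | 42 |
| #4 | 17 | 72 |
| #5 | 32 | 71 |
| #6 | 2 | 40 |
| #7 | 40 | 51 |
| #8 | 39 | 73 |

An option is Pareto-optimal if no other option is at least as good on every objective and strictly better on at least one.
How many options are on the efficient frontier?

#1: not dominated (best efficacy).
#2: dominated by #3 (side-effect rate 14≤16, efficacy 42≥40).
#3: not dominated.
#4: not dominated.
#5: dominated by #1 (side-effect rate 28≤32, efficacy 88≥71).
#6: not dominated (best side-effect rate).
#7: dominated by #1 (side-effect rate 28≤40, efficacy 88≥51).
#8: dominated by #1 (side-effect rate 28≤39, efficacy 88≥73).
Pareto-optimal: #1, #3, #4, #6 → 4.

4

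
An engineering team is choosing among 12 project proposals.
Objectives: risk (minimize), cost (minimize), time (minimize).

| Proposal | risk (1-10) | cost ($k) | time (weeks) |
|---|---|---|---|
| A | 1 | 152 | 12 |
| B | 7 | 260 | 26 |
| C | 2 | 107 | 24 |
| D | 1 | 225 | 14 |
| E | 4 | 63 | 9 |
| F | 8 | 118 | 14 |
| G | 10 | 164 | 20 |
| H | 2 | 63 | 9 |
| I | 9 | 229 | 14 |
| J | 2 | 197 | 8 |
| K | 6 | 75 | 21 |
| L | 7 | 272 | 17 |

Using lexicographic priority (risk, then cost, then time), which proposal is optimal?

A

First minimize risk: best is 1, kept {A, D}.
Then minimize cost: best is 152, kept {A}.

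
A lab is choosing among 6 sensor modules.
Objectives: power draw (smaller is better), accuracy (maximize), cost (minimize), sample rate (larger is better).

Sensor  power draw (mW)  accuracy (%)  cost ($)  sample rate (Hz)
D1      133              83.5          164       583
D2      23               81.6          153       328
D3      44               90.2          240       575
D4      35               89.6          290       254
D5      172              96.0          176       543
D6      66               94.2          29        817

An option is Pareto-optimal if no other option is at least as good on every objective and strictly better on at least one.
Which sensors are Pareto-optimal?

D2, D3, D4, D5, D6

D1: dominated by D6 (power draw 66≤133, accuracy 94.2≥83.5, cost 29≤164, sample rate 817≥583).
D2: not dominated (best power draw).
D3: not dominated.
D4: not dominated.
D5: not dominated (best accuracy).
D6: not dominated (best cost).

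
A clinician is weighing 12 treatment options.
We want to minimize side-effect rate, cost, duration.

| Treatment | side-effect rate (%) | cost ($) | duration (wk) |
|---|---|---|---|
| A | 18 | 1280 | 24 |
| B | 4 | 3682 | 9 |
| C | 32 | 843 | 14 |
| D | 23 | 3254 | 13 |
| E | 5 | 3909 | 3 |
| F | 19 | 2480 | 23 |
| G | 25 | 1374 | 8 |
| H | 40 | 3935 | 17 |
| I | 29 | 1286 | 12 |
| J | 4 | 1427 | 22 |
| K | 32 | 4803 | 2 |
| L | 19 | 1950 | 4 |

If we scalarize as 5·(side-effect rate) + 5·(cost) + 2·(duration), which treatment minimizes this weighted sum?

A: 5·18 + 5·1280 + 2·24 = 6538
B: 5·4 + 5·3682 + 2·9 = 18448
C: 5·32 + 5·843 + 2·14 = 4403
D: 5·23 + 5·3254 + 2·13 = 16411
E: 5·5 + 5·3909 + 2·3 = 19576
F: 5·19 + 5·2480 + 2·23 = 12541
G: 5·25 + 5·1374 + 2·8 = 7011
H: 5·40 + 5·3935 + 2·17 = 19909
I: 5·29 + 5·1286 + 2·12 = 6599
J: 5·4 + 5·1427 + 2·22 = 7199
K: 5·32 + 5·4803 + 2·2 = 24179
L: 5·19 + 5·1950 + 2·4 = 9853
Lowest: C at 4403.

C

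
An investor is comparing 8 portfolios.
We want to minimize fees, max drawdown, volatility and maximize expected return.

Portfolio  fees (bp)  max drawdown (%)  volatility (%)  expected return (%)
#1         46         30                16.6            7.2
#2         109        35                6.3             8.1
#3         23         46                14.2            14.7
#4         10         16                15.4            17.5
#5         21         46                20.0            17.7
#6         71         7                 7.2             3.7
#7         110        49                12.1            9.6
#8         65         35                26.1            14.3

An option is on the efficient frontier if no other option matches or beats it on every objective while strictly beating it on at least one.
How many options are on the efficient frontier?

#1: dominated by #4 (fees 10≤46, max drawdown 16≤30, volatility 15.4≤16.6, expected return 17.5≥7.2).
#2: not dominated (best volatility).
#3: not dominated.
#4: not dominated (best fees).
#5: not dominated (best expected return).
#6: not dominated (best max drawdown).
#7: not dominated.
#8: dominated by #4 (fees 10≤65, max drawdown 16≤35, volatility 15.4≤26.1, expected return 17.5≥14.3).
Pareto-optimal: #2, #3, #4, #5, #6, #7 → 6.

6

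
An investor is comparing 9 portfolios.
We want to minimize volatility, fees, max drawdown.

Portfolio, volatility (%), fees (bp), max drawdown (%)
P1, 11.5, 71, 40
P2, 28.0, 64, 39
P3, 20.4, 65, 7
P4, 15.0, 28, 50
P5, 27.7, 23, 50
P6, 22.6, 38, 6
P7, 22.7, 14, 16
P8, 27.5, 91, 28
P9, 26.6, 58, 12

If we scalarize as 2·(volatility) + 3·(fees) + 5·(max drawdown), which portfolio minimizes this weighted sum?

P7

P1: 2·11.5 + 3·71 + 5·40 = 436.0
P2: 2·28.0 + 3·64 + 5·39 = 443.0
P3: 2·20.4 + 3·65 + 5·7 = 270.8
P4: 2·15.0 + 3·28 + 5·50 = 364.0
P5: 2·27.7 + 3·23 + 5·50 = 374.4
P6: 2·22.6 + 3·38 + 5·6 = 189.2
P7: 2·22.7 + 3·14 + 5·16 = 167.4
P8: 2·27.5 + 3·91 + 5·28 = 468.0
P9: 2·26.6 + 3·58 + 5·12 = 287.2
Lowest: P7 at 167.4.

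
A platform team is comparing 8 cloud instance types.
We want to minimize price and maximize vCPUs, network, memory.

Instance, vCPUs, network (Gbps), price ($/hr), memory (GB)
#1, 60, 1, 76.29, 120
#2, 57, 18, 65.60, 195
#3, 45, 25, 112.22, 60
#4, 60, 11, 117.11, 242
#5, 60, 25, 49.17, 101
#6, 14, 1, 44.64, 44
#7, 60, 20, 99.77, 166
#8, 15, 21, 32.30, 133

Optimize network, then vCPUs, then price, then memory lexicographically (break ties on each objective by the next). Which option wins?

First maximize network: best is 25, kept {#3, #5}.
Then maximize vCPUs: best is 60, kept {#5}.

#5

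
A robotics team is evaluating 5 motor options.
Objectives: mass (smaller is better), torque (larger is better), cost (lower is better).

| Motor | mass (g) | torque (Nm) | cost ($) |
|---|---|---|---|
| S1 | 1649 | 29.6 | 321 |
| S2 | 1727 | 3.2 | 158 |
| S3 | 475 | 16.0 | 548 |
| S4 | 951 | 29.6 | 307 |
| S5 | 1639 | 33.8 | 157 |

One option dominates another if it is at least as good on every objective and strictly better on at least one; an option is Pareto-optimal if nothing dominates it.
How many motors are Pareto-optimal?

3

S1: dominated by S4 (mass 951≤1649, torque 29.6≥29.6, cost 307≤321).
S2: dominated by S5 (mass 1639≤1727, torque 33.8≥3.2, cost 157≤158).
S3: not dominated (best mass).
S4: not dominated.
S5: not dominated (best torque).
Pareto-optimal: S3, S4, S5 → 3.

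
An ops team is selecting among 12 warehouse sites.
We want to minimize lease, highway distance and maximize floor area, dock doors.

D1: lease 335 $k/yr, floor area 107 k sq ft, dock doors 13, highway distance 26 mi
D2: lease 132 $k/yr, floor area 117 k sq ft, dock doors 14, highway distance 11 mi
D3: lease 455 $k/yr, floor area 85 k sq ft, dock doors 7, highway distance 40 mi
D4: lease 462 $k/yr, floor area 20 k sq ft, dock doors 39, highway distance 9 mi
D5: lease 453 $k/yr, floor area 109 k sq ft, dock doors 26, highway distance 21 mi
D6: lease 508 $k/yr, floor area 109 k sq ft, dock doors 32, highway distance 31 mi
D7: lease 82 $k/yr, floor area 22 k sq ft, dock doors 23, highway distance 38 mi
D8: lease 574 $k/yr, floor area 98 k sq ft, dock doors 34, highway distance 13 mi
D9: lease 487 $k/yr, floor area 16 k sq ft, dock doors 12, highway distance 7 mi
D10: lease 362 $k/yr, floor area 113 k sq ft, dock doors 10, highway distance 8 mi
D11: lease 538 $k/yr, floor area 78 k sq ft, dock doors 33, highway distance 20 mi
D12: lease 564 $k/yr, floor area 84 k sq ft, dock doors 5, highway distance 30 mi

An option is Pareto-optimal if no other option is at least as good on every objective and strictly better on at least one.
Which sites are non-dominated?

D2, D4, D5, D6, D7, D8, D9, D10, D11

D1: dominated by D2 (lease 132≤335, floor area 117≥107, dock doors 14≥13, highway distance 11≤26).
D2: not dominated (best floor area).
D3: dominated by D1 (lease 335≤455, floor area 107≥85, dock doors 13≥7, highway distance 26≤40).
D4: not dominated (best dock doors).
D5: not dominated.
D6: not dominated.
D7: not dominated (best lease).
D8: not dominated.
D9: not dominated (best highway distance).
D10: not dominated.
D11: not dominated.
D12: dominated by D1 (lease 335≤564, floor area 107≥84, dock doors 13≥5, highway distance 26≤30).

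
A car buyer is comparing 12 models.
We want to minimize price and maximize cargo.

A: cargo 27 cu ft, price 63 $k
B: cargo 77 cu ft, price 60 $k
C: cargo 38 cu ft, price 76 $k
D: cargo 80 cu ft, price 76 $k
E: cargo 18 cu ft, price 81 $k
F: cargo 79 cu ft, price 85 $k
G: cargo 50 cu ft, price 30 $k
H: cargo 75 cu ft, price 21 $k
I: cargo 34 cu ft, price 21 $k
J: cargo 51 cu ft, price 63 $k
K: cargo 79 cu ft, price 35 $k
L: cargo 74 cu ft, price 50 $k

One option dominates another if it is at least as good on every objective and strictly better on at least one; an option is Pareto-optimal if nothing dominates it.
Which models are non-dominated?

A: dominated by B (cargo 77≥27, price 60≤63).
B: dominated by K (cargo 79≥77, price 35≤60).
C: dominated by B (cargo 77≥38, price 60≤76).
D: not dominated (best cargo).
E: dominated by A (cargo 27≥18, price 63≤81).
F: dominated by D (cargo 80≥79, price 76≤85).
G: dominated by H (cargo 75≥50, price 21≤30).
H: not dominated.
I: dominated by H (cargo 75≥34, price 21≤21).
J: dominated by B (cargo 77≥51, price 60≤63).
K: not dominated.
L: dominated by H (cargo 75≥74, price 21≤50).

D, H, K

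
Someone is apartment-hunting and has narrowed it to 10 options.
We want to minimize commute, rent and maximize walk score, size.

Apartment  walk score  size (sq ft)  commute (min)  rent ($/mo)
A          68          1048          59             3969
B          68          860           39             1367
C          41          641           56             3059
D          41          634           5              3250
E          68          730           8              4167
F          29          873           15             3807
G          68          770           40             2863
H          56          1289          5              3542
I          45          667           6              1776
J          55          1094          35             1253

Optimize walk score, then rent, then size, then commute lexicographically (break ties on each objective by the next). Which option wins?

B

First maximize walk score: best is 68, kept {A, B, E, G}.
Then minimize rent: best is 1367, kept {B}.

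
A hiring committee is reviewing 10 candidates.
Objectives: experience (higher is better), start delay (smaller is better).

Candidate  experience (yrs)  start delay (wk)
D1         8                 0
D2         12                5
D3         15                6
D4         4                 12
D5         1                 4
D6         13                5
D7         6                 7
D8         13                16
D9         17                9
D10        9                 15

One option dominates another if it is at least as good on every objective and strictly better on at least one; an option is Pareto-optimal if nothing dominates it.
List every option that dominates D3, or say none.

none

D1: worse on experience (8 vs 15).
D2: worse on experience (12 vs 15).
D4: worse on experience (4 vs 15).
D5: worse on experience (1 vs 15).
D6: worse on experience (13 vs 15).
D7: worse on experience (6 vs 15).
D8: worse on experience (13 vs 15).
D9: worse on start delay (9 vs 6).
D10: worse on experience (9 vs 15).
No option dominates D3.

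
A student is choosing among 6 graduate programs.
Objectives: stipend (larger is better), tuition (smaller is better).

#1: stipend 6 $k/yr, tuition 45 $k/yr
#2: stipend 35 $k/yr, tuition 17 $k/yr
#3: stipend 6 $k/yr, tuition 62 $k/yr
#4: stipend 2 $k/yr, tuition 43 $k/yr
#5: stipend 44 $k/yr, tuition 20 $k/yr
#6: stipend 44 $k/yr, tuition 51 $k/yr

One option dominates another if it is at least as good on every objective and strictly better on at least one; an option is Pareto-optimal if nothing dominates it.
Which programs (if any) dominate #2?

none

#1: worse on stipend (6 vs 35).
#3: worse on stipend (6 vs 35).
#4: worse on stipend (2 vs 35).
#5: worse on tuition (20 vs 17).
#6: worse on tuition (51 vs 17).
No option dominates #2.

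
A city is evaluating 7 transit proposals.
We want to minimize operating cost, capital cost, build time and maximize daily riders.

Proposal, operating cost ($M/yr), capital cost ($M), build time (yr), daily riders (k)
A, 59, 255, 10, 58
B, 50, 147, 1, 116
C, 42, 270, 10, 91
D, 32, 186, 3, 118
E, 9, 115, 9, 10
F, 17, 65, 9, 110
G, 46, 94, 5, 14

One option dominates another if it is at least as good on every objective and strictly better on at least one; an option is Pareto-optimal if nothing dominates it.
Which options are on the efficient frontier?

A: dominated by B (operating cost 50≤59, capital cost 147≤255, build time 1≤10, daily riders 116≥58).
B: not dominated (best build time).
C: dominated by D (operating cost 32≤42, capital cost 186≤270, build time 3≤10, daily riders 118≥91).
D: not dominated (best daily riders).
E: not dominated (best operating cost).
F: not dominated (best capital cost).
G: not dominated.

B, D, E, F, G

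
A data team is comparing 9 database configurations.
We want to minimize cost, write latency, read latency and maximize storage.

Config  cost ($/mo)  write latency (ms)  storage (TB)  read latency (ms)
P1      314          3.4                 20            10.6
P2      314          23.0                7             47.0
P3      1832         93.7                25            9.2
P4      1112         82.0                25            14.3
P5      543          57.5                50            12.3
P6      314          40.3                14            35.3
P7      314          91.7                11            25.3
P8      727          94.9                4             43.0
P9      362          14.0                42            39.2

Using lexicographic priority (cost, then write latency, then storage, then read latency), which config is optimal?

P1

First minimize cost: best is 314, kept {P1, P2, P6, P7}.
Then minimize write latency: best is 3.4, kept {P1}.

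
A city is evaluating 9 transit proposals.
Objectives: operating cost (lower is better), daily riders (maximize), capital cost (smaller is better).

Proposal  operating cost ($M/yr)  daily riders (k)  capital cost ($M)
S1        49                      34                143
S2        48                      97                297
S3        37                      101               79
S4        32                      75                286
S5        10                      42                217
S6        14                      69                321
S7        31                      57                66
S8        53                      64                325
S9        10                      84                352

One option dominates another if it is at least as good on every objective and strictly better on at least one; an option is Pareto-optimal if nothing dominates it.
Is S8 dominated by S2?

S2 vs S8: operating cost 48≤53, daily riders 97≥64, capital cost 297≤325 — S2 is at least as good on every objective with at least one strict improvement.

Yes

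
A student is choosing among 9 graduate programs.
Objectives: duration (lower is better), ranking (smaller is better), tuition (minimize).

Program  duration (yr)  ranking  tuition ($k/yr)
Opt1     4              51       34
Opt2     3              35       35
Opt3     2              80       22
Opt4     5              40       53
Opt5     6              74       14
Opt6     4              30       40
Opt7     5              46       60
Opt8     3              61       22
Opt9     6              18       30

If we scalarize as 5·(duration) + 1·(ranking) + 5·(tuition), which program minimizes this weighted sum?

Opt5

Opt1: 5·4 + 1·51 + 5·34 = 241
Opt2: 5·3 + 1·35 + 5·35 = 225
Opt3: 5·2 + 1·80 + 5·22 = 200
Opt4: 5·5 + 1·40 + 5·53 = 330
Opt5: 5·6 + 1·74 + 5·14 = 174
Opt6: 5·4 + 1·30 + 5·40 = 250
Opt7: 5·5 + 1·46 + 5·60 = 371
Opt8: 5·3 + 1·61 + 5·22 = 186
Opt9: 5·6 + 1·18 + 5·30 = 198
Lowest: Opt5 at 174.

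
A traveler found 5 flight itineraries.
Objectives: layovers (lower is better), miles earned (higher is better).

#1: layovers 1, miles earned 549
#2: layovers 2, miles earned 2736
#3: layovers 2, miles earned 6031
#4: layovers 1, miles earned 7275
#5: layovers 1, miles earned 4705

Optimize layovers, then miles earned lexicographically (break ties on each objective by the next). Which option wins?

#4

First minimize layovers: best is 1, kept {#1, #4, #5}.
Then maximize miles earned: best is 7275, kept {#4}.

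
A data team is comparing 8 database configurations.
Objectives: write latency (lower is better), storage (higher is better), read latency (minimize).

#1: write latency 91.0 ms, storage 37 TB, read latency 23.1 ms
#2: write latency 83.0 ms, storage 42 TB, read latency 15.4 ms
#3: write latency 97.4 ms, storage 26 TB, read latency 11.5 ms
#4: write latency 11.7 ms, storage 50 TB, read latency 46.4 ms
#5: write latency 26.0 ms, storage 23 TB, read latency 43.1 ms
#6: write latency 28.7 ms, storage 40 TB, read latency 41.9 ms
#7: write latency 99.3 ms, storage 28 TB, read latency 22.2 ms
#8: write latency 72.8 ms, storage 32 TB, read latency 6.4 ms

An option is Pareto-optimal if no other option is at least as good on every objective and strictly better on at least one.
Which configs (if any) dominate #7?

#2: write latency 83.0≤99.3, storage 42≥28, read latency 15.4≤22.2 — dominates #7.
#8: write latency 72.8≤99.3, storage 32≥28, read latency 6.4≤22.2 — dominates #7.
Others (#1, #3, #4, #5, #6) are each worse than #7 on at least one objective.

#2, #8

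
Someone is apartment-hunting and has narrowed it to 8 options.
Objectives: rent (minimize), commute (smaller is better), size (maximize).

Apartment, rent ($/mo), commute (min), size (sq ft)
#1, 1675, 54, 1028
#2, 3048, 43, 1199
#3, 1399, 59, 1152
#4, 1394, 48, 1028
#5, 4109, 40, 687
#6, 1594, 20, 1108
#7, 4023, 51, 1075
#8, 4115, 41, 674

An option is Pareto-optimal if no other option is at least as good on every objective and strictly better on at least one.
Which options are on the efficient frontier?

#2, #3, #4, #6

#1: dominated by #4 (rent 1394≤1675, commute 48≤54, size 1028≥1028).
#2: not dominated (best size).
#3: not dominated.
#4: not dominated (best rent).
#5: dominated by #6 (rent 1594≤4109, commute 20≤40, size 1108≥687).
#6: not dominated (best commute).
#7: dominated by #2 (rent 3048≤4023, commute 43≤51, size 1199≥1075).
#8: dominated by #5 (rent 4109≤4115, commute 40≤41, size 687≥674).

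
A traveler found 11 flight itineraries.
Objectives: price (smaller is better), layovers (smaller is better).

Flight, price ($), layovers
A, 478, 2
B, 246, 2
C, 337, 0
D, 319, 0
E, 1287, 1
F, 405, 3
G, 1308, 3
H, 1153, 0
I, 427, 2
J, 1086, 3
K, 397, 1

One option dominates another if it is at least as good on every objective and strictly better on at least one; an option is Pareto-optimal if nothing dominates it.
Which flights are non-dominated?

A: dominated by B (price 246≤478, layovers 2≤2).
B: not dominated (best price).
C: dominated by D (price 319≤337, layovers 0≤0).
D: not dominated.
E: dominated by C (price 337≤1287, layovers 0≤1).
F: dominated by B (price 246≤405, layovers 2≤3).
G: dominated by A (price 478≤1308, layovers 2≤3).
H: dominated by C (price 337≤1153, layovers 0≤0).
I: dominated by B (price 246≤427, layovers 2≤2).
J: dominated by A (price 478≤1086, layovers 2≤3).
K: dominated by C (price 337≤397, layovers 0≤1).

B, D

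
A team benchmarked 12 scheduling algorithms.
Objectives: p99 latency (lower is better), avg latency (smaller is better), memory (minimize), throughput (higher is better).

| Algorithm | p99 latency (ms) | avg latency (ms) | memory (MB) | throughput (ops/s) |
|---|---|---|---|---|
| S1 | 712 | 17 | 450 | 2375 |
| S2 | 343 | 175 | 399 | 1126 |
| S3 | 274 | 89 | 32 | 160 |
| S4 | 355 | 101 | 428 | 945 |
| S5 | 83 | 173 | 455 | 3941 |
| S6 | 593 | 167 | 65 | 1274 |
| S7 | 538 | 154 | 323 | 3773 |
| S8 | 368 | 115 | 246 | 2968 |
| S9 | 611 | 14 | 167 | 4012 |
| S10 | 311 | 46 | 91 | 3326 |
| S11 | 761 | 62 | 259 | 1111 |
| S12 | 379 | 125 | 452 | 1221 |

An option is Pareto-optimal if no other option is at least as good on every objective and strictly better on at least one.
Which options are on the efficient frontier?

S1: dominated by S9 (p99 latency 611≤712, avg latency 14≤17, memory 167≤450, throughput 4012≥2375).
S2: dominated by S10 (p99 latency 311≤343, avg latency 46≤175, memory 91≤399, throughput 3326≥1126).
S3: not dominated (best memory).
S4: dominated by S10 (p99 latency 311≤355, avg latency 46≤101, memory 91≤428, throughput 3326≥945).
S5: not dominated (best p99 latency).
S6: not dominated.
S7: not dominated.
S8: dominated by S10 (p99 latency 311≤368, avg latency 46≤115, memory 91≤246, throughput 3326≥2968).
S9: not dominated (best avg latency).
S10: not dominated.
S11: dominated by S9 (p99 latency 611≤761, avg latency 14≤62, memory 167≤259, throughput 4012≥1111).
S12: dominated by S8 (p99 latency 368≤379, avg latency 115≤125, memory 246≤452, throughput 2968≥1221).

S3, S5, S6, S7, S9, S10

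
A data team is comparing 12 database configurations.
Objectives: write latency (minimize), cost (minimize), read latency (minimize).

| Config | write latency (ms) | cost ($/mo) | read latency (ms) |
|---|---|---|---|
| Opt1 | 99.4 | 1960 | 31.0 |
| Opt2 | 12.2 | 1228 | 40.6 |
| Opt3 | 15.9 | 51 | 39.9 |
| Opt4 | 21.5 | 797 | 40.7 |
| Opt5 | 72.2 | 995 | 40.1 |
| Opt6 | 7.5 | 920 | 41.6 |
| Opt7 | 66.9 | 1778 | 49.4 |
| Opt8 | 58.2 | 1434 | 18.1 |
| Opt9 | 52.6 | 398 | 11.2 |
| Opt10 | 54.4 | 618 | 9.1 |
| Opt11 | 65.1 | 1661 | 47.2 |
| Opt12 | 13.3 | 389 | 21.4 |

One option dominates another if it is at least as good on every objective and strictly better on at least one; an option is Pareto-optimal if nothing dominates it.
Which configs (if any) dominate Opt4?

Opt3, Opt12

Opt3: write latency 15.9≤21.5, cost 51≤797, read latency 39.9≤40.7 — dominates Opt4.
Opt12: write latency 13.3≤21.5, cost 389≤797, read latency 21.4≤40.7 — dominates Opt4.
Others (Opt1, Opt2, Opt5, Opt6, Opt7, Opt8, Opt9, Opt10, Opt11) are each worse than Opt4 on at least one objective.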